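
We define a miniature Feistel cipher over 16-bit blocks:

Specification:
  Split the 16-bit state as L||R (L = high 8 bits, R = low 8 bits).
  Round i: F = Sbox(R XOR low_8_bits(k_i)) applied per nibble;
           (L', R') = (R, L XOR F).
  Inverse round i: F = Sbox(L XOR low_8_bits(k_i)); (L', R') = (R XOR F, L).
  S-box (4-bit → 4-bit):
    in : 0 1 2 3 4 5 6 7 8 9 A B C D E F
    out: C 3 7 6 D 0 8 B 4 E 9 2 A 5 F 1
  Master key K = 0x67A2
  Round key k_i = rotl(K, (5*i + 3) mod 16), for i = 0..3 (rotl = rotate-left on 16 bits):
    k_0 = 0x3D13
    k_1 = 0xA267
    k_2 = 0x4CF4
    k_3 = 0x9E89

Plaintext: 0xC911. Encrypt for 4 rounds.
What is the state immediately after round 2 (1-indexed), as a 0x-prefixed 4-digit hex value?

s_0 = plaintext = 0xC911
s_1 = Round(s_0, k_0) = 0x110E
s_2 = Round(s_1, k_1) = 0x0E9F
s_3 = Round(s_2, k_2) = 0x9F8C
s_4 = Round(s_3, k_3) = 0x8C5F

0x0E9F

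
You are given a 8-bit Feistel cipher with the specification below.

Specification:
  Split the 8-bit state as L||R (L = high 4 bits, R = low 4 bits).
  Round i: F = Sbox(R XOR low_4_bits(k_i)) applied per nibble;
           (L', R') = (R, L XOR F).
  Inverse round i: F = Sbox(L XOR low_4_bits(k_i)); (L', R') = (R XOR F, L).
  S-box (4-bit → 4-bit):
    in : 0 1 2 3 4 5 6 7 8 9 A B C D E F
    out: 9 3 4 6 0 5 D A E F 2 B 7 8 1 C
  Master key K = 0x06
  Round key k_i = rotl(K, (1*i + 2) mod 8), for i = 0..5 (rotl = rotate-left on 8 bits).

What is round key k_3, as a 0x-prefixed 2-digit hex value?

K = 0x06
k_0 = rotl(K, (1*0+2) mod 8) = rotl(K, 2) = 0x18
k_1 = rotl(K, (1*1+2) mod 8) = rotl(K, 3) = 0x30
k_2 = rotl(K, (1*2+2) mod 8) = rotl(K, 4) = 0x60
k_3 = rotl(K, (1*3+2) mod 8) = rotl(K, 5) = 0xC0

0xC0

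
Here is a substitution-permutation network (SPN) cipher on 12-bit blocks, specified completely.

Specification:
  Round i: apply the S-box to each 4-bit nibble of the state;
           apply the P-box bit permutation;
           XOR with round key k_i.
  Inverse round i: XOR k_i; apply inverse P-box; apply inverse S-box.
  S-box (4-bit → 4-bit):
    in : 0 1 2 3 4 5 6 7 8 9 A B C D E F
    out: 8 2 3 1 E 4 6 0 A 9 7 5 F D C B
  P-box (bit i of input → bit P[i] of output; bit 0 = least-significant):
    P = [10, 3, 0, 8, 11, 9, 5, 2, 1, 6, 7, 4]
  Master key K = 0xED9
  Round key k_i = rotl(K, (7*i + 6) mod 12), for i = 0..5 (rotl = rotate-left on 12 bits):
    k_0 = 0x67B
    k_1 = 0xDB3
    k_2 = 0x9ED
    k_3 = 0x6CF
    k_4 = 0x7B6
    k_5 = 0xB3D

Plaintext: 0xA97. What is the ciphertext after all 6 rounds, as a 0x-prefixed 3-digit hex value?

s_0 = plaintext = 0xA97
s_1 = Round(s_0, k_0) = 0xEBD
s_2 = Round(s_1, k_1) = 0x002
s_3 = Round(s_2, k_2) = 0xDF1
s_4 = Round(s_3, k_3) = 0xC51
s_5 = Round(s_4, k_4) = 0x74C
s_6 = Round(s_5, k_5) = 0xC10

0xC10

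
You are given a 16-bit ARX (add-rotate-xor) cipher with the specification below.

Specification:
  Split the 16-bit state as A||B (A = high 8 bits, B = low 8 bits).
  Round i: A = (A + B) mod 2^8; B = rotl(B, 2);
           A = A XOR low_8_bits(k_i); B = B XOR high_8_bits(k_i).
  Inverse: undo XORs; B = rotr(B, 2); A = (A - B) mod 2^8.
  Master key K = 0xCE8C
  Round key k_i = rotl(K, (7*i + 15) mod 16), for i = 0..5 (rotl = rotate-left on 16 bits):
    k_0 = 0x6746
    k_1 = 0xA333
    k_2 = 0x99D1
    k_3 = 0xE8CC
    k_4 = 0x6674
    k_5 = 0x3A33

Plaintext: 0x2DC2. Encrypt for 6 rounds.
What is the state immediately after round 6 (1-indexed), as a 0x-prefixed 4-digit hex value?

0x1A59

s_0 = plaintext = 0x2DC2
s_1 = Round(s_0, k_0) = 0xA96C
s_2 = Round(s_1, k_1) = 0x2612
s_3 = Round(s_2, k_2) = 0xE9D1
s_4 = Round(s_3, k_3) = 0x76AF
s_5 = Round(s_4, k_4) = 0x51D8
s_6 = Round(s_5, k_5) = 0x1A59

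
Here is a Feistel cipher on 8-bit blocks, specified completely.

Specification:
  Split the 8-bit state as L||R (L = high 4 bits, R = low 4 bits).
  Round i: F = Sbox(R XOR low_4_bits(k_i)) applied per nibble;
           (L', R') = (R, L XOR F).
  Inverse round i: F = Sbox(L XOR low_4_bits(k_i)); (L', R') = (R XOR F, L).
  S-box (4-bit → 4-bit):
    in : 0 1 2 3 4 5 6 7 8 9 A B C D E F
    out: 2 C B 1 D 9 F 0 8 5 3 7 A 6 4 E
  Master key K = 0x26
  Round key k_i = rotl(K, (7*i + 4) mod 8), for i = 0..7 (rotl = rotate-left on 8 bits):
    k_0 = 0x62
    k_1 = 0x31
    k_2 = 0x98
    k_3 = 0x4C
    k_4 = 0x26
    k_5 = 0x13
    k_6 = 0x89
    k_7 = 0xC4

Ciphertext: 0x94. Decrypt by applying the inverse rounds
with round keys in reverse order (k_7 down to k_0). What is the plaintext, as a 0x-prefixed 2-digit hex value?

s_0 = ciphertext = 0x94
s_1 = InvRound(s_0, k_7) = 0x29
s_2 = InvRound(s_1, k_6) = 0xE2
s_3 = InvRound(s_2, k_5) = 0x4E
s_4 = InvRound(s_3, k_4) = 0x54
s_5 = InvRound(s_4, k_3) = 0x15
s_6 = InvRound(s_5, k_2) = 0x01
s_7 = InvRound(s_6, k_1) = 0xD0
s_8 = InvRound(s_7, k_0) = 0xED

0xED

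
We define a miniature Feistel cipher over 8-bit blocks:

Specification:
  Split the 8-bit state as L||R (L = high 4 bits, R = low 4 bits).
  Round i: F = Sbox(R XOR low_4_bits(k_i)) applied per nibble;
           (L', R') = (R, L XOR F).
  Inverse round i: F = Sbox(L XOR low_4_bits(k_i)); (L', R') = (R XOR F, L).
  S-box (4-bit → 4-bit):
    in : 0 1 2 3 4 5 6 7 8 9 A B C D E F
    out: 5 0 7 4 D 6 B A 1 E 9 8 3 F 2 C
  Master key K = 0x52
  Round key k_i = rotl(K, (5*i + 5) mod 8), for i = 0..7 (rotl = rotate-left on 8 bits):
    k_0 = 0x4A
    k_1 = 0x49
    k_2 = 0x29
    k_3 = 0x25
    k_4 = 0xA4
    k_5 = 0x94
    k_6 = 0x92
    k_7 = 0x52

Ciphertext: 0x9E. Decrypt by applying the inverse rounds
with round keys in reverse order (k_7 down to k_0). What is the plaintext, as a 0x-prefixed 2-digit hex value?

0x4E

s_0 = ciphertext = 0x9E
s_1 = InvRound(s_0, k_7) = 0x69
s_2 = InvRound(s_1, k_6) = 0x46
s_3 = InvRound(s_2, k_5) = 0x34
s_4 = InvRound(s_3, k_4) = 0xE3
s_5 = InvRound(s_4, k_3) = 0xBE
s_6 = InvRound(s_5, k_2) = 0x9B
s_7 = InvRound(s_6, k_1) = 0xE9
s_8 = InvRound(s_7, k_0) = 0x4E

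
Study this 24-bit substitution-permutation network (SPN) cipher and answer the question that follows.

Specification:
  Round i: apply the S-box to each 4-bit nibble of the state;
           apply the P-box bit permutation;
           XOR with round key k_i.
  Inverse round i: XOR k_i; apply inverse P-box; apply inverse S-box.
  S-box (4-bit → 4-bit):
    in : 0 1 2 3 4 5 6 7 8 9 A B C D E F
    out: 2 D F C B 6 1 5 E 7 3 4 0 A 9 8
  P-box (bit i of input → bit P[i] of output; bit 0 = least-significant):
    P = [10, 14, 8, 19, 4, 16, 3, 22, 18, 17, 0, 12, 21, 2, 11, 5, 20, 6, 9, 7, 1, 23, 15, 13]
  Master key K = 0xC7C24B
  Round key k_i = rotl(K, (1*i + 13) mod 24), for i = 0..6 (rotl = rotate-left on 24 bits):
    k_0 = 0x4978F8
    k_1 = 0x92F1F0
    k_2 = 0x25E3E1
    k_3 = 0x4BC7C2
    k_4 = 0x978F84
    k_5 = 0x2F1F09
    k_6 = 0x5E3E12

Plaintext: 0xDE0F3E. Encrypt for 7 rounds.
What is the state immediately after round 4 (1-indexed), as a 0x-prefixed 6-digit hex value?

0x62B03E

s_0 = plaintext = 0xDE0F3E
s_1 = Round(s_0, k_0) = 0x914C74
s_2 = Round(s_1, k_1) = 0x2A374E
s_3 = Round(s_2, k_2) = 0xF84F92
s_4 = Round(s_3, k_3) = 0x62B03E
s_5 = Round(s_4, k_4) = 0xCD814E
s_6 = Round(s_5, k_5) = 0x6203FC
s_7 = Round(s_6, k_6) = 0x0E2CD5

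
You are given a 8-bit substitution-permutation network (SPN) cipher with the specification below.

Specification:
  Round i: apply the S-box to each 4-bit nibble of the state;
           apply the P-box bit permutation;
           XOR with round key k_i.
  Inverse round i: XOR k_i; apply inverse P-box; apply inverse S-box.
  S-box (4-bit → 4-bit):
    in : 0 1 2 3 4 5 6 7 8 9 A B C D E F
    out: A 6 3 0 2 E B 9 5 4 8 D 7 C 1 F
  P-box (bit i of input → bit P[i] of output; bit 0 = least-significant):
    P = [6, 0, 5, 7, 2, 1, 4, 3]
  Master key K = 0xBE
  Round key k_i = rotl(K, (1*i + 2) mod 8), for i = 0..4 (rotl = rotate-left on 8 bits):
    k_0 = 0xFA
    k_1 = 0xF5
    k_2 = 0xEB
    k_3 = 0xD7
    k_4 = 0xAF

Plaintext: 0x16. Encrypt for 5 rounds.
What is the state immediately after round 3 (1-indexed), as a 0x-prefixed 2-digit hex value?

0xF3

s_0 = plaintext = 0x16
s_1 = Round(s_0, k_0) = 0x29
s_2 = Round(s_1, k_1) = 0xD3
s_3 = Round(s_2, k_2) = 0xF3
s_4 = Round(s_3, k_3) = 0xC9
s_5 = Round(s_4, k_4) = 0x99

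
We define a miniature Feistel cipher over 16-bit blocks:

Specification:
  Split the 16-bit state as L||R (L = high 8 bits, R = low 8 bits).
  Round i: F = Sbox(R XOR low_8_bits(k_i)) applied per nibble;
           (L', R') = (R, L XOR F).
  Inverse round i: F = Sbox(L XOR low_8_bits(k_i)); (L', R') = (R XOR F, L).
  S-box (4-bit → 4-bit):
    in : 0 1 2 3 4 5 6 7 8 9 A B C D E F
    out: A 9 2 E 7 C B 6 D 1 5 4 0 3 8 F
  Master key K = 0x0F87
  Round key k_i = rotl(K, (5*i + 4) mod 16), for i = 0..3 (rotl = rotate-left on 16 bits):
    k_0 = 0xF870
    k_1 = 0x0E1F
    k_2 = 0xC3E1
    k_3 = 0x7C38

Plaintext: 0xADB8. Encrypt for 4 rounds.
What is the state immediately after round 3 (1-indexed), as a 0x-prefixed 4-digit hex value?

0xF73B

s_0 = plaintext = 0xADB8
s_1 = Round(s_0, k_0) = 0xB8A0
s_2 = Round(s_1, k_1) = 0xA0F7
s_3 = Round(s_2, k_2) = 0xF73B
s_4 = Round(s_3, k_3) = 0x3B59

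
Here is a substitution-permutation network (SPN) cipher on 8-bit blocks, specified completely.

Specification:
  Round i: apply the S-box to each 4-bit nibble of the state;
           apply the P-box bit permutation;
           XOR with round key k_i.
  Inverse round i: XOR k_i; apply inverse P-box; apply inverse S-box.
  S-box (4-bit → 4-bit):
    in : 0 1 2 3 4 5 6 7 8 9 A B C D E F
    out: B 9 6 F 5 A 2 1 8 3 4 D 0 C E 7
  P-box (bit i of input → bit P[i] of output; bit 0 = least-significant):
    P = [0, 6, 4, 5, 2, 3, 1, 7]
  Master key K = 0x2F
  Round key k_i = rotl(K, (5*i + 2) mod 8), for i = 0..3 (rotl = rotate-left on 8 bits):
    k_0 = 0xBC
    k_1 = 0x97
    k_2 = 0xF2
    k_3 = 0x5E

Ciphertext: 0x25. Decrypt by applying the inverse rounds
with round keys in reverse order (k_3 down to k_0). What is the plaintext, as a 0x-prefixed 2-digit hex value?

0xB2

s_0 = ciphertext = 0x25
s_1 = InvRound(s_0, k_3) = 0x23
s_2 = InvRound(s_1, k_2) = 0x8F
s_3 = InvRound(s_2, k_1) = 0x6A
s_4 = InvRound(s_3, k_0) = 0xB2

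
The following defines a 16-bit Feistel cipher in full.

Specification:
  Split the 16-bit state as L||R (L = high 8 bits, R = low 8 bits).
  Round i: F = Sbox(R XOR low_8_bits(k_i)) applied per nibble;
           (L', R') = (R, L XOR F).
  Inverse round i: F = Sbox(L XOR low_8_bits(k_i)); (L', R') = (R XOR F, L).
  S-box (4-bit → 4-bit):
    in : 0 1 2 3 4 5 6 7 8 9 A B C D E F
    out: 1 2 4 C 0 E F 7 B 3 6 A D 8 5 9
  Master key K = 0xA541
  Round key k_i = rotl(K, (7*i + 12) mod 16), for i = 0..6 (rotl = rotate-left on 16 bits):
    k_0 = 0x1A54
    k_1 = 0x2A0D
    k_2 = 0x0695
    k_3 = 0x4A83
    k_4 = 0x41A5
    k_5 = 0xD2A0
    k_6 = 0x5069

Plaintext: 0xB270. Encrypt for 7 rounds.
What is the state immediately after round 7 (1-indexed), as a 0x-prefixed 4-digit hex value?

0x2C63

s_0 = plaintext = 0xB270
s_1 = Round(s_0, k_0) = 0x70F2
s_2 = Round(s_1, k_1) = 0xF2E9
s_3 = Round(s_2, k_2) = 0xE98F
s_4 = Round(s_3, k_3) = 0x8FF4
s_5 = Round(s_4, k_4) = 0xF46D
s_6 = Round(s_5, k_5) = 0x6D2C
s_7 = Round(s_6, k_6) = 0x2C63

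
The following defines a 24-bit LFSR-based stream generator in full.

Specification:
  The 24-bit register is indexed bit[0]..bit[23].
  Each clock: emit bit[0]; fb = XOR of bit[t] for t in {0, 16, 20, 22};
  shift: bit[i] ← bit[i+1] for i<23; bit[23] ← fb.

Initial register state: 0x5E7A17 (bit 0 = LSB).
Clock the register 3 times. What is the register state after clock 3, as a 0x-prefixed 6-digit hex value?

0x2BCF42

reg_0 = 0x5E7A17
clock 1: out=1, reg = 0xAF3D0B
clock 2: out=1, reg = 0x579E85
clock 3: out=1, reg = 0x2BCF42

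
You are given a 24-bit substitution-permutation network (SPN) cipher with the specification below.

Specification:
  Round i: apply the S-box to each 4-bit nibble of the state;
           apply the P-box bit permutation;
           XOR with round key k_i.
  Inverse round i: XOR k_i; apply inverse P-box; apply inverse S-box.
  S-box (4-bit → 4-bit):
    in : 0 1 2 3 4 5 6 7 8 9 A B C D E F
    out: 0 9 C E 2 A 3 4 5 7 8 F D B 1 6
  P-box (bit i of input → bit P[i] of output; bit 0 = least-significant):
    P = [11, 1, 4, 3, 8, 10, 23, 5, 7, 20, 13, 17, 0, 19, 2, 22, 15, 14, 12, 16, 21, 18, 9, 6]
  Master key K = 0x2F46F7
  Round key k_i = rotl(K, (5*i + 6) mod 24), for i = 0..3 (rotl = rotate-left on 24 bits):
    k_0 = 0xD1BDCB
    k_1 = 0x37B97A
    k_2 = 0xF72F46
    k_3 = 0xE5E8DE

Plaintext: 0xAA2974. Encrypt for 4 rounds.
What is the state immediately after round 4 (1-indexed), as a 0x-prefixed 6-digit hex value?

s_0 = plaintext = 0xAA2974
s_1 = Round(s_0, k_0) = 0x009D0D
s_2 = Round(s_1, k_1) = 0x2DB1F5
s_3 = Round(s_2, k_2) = 0x3CE989
s_4 = Round(s_3, k_3) = 0x70530D

0x70530D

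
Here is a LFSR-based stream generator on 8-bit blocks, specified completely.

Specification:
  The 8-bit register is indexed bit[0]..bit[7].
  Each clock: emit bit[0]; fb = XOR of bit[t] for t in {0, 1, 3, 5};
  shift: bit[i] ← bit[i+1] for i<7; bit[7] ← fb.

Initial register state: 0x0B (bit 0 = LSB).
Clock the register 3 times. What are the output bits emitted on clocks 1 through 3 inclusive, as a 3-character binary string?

reg_0 = 0x0B
clock 1: out=1, reg = 0x85
clock 2: out=1, reg = 0xC2
clock 3: out=0, reg = 0xE1

110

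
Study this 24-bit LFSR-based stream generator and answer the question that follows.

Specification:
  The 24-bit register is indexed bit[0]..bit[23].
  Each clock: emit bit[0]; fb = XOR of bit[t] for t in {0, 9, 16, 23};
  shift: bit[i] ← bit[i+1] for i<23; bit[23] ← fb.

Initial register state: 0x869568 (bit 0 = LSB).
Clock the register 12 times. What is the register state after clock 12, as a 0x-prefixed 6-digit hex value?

0x363869

reg_0 = 0x869568
clock 1: out=0, reg = 0xC34AB4
clock 2: out=0, reg = 0xE1A55A
clock 3: out=0, reg = 0x70D2AD
clock 4: out=1, reg = 0x386956
clock 5: out=0, reg = 0x1C34AB
clock 6: out=1, reg = 0x8E1A55
clock 7: out=1, reg = 0xC70D2A
clock 8: out=0, reg = 0x638695
clock 9: out=1, reg = 0xB1C34A
clock 10: out=0, reg = 0xD8E1A5
clock 11: out=1, reg = 0x6C70D2
clock 12: out=0, reg = 0x363869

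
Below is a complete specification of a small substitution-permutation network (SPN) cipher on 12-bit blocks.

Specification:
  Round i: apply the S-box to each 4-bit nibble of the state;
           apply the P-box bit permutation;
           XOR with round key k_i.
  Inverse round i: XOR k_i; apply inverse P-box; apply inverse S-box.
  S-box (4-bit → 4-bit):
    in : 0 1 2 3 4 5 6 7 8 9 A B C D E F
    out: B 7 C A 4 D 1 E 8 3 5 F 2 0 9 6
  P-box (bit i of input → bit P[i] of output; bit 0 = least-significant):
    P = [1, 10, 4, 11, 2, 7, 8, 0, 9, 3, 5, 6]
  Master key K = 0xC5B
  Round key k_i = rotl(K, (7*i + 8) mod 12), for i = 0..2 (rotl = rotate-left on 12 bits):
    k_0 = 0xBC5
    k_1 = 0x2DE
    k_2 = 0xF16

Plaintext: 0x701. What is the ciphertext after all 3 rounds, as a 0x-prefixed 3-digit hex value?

s_0 = plaintext = 0x701
s_1 = Round(s_0, k_0) = 0xF3A
s_2 = Round(s_1, k_1) = 0x265
s_3 = Round(s_2, k_2) = 0x760

0x760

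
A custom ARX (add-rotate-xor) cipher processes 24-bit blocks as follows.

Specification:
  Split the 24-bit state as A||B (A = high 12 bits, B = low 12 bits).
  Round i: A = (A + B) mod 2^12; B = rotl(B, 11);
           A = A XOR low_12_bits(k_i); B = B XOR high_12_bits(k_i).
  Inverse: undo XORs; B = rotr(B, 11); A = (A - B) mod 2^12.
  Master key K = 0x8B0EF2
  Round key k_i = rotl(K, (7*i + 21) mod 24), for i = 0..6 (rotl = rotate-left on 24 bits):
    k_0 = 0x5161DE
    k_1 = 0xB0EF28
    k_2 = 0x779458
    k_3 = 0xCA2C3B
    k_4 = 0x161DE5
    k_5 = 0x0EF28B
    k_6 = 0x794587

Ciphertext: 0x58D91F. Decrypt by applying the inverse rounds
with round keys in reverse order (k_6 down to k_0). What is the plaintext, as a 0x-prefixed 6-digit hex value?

s_0 = ciphertext = 0x58D91F
s_1 = InvRound(s_0, k_6) = 0x2F3D17
s_2 = InvRound(s_1, k_5) = 0x487BF1
s_3 = InvRound(s_2, k_4) = 0x441521
s_4 = InvRound(s_3, k_3) = 0x573307
s_5 = InvRound(s_4, k_2) = 0x82F8FC
s_6 = InvRound(s_5, k_1) = 0xF237E4
s_7 = InvRound(s_6, k_0) = 0x9195E4

0x9195E4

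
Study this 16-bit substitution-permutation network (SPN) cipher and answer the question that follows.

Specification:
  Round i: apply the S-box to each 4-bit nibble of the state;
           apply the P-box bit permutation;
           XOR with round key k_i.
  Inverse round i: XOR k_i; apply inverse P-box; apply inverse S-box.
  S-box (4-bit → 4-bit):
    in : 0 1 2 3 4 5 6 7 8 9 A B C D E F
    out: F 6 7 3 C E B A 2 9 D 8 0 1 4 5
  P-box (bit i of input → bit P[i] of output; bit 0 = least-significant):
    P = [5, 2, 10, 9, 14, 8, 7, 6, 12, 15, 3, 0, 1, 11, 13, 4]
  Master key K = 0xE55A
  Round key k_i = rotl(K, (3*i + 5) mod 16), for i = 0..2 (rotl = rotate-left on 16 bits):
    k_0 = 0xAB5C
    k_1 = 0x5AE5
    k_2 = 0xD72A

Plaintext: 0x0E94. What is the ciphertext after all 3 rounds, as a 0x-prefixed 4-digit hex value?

0x86FD

s_0 = plaintext = 0x0E94
s_1 = Round(s_0, k_0) = 0xC506
s_2 = Round(s_1, k_1) = 0x9908
s_3 = Round(s_2, k_2) = 0x86FD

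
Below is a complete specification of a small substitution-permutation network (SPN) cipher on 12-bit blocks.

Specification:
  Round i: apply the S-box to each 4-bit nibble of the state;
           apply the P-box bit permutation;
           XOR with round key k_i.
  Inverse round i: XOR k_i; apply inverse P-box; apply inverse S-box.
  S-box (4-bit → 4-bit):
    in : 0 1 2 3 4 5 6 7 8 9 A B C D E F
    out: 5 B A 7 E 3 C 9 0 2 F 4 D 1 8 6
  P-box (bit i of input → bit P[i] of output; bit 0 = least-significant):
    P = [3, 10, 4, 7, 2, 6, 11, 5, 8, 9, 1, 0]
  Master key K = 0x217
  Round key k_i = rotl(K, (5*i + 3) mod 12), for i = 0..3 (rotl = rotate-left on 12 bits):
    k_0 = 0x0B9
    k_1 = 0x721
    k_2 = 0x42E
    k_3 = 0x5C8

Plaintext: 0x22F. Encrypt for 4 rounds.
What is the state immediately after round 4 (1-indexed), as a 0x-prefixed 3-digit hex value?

0xDC9

s_0 = plaintext = 0x22F
s_1 = Round(s_0, k_0) = 0x6C8
s_2 = Round(s_1, k_1) = 0xF06
s_3 = Round(s_2, k_2) = 0xEB8
s_4 = Round(s_3, k_3) = 0xDC9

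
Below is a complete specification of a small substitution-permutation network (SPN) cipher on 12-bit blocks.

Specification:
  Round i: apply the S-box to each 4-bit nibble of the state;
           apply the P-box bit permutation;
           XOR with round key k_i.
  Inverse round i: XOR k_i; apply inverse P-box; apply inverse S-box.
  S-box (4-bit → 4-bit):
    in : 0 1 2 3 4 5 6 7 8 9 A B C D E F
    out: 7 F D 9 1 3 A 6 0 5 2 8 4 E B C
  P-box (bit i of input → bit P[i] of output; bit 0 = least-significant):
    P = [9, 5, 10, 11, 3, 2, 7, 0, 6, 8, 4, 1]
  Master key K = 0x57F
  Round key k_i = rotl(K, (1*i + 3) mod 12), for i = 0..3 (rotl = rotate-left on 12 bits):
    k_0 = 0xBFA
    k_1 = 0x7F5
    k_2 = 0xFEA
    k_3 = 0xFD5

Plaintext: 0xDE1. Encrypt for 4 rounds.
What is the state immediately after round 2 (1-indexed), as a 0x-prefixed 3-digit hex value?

s_0 = plaintext = 0xDE1
s_1 = Round(s_0, k_0) = 0x4C5
s_2 = Round(s_1, k_1) = 0x515
s_3 = Round(s_2, k_2) = 0xC07
s_4 = Round(s_3, k_3) = 0xB69

0x515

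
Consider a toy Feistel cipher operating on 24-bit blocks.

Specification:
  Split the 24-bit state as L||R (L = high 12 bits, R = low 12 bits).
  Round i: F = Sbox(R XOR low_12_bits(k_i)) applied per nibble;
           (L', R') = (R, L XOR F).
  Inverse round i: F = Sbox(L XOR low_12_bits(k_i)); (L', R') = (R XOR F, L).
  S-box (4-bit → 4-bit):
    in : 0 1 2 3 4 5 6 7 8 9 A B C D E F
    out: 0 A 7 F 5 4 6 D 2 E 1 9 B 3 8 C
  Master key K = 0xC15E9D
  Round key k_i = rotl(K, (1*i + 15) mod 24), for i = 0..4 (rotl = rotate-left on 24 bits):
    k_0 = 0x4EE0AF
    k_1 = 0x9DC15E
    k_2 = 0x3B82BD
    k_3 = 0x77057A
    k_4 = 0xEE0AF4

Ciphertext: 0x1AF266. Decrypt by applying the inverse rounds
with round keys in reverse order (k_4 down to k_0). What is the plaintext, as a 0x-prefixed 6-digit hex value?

0x4F7616

s_0 = ciphertext = 0x1AF266
s_1 = InvRound(s_0, k_4) = 0xB2F1AF
s_2 = InvRound(s_1, k_3) = 0x9EBB2F
s_3 = InvRound(s_2, k_2) = 0x2699EB
s_4 = InvRound(s_3, k_1) = 0x616269
s_5 = InvRound(s_4, k_0) = 0x4F7616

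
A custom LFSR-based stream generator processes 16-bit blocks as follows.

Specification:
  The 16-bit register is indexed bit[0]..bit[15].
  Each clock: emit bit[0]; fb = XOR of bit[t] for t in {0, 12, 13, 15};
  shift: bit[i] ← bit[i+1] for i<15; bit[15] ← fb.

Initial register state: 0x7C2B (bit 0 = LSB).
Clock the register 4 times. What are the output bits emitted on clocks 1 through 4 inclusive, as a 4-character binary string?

1101

reg_0 = 0x7C2B
clock 1: out=1, reg = 0xBE15
clock 2: out=1, reg = 0x5F0A
clock 3: out=0, reg = 0xAF85
clock 4: out=1, reg = 0xD7C2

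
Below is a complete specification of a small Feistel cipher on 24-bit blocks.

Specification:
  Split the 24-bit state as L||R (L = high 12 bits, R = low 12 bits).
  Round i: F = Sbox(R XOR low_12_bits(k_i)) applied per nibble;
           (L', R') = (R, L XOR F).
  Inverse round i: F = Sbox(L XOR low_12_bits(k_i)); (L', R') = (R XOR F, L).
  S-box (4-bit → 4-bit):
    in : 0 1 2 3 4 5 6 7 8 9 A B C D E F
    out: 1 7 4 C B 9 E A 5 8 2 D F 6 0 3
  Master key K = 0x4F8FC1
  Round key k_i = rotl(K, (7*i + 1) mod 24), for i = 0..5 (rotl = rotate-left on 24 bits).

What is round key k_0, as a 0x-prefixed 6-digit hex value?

K = 0x4F8FC1
k_0 = rotl(K, (7*0+1) mod 24) = rotl(K, 1) = 0x9F1F82

0x9F1F82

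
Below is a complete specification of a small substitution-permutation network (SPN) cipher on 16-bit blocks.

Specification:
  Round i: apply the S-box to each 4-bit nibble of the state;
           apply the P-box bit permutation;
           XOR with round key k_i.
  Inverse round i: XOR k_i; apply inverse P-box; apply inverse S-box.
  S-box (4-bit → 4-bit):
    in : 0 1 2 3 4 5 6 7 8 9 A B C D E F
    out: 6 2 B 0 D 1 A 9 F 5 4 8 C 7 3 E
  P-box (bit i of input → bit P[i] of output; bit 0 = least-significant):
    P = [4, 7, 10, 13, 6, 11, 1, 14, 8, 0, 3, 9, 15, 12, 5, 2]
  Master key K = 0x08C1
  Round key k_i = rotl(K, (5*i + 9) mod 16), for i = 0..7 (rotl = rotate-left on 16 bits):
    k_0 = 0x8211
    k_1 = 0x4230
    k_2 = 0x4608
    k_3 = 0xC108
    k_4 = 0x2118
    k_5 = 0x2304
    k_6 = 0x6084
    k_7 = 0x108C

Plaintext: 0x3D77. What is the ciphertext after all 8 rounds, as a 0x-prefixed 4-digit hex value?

s_0 = plaintext = 0x3D77
s_1 = Round(s_0, k_0) = 0xE348
s_2 = Round(s_1, k_1) = 0xB6E2
s_3 = Round(s_2, k_2) = 0x6CDD
s_4 = Round(s_3, k_3) = 0xDFD6
s_5 = Round(s_4, k_4) = 0x9BF3
s_6 = Round(s_5, k_5) = 0xE926
s_7 = Round(s_6, k_6) = 0x994C
s_8 = Round(s_7, k_7) = 0xF5E6

0xF5E6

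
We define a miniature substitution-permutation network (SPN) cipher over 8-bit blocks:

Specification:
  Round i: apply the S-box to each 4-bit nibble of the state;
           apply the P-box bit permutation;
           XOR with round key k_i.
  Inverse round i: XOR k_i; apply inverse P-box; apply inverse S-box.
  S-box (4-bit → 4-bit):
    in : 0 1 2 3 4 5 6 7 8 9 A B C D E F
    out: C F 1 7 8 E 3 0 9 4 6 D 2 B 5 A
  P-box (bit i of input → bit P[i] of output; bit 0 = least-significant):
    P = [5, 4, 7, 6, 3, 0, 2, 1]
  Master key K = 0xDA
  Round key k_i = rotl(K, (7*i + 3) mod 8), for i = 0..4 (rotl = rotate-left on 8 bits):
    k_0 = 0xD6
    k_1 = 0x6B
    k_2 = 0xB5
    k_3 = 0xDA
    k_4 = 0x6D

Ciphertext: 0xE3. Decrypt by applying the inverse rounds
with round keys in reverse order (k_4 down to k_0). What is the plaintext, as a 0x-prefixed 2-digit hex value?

s_0 = ciphertext = 0xE3
s_1 = InvRound(s_0, k_4) = 0xB9
s_2 = InvRound(s_1, k_3) = 0xF8
s_3 = InvRound(s_2, k_2) = 0x34
s_4 = InvRound(s_3, k_1) = 0x1F
s_5 = InvRound(s_4, k_0) = 0x60

0x60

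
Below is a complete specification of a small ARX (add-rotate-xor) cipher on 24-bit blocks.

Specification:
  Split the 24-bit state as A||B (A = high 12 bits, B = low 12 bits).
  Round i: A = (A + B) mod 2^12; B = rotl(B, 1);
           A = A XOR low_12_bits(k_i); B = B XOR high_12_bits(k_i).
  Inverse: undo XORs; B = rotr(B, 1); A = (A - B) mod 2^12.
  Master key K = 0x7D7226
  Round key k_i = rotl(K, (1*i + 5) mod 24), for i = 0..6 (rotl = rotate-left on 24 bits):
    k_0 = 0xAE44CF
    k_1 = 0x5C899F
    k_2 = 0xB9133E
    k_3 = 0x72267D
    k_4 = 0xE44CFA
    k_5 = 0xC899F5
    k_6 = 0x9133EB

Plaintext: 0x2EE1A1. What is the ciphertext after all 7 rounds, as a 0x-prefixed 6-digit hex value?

s_0 = plaintext = 0x2EE1A1
s_1 = Round(s_0, k_0) = 0x0409A6
s_2 = Round(s_1, k_1) = 0x079685
s_3 = Round(s_2, k_2) = 0x5C069B
s_4 = Round(s_3, k_3) = 0xA26A14
s_5 = Round(s_4, k_4) = 0x8C0A6D
s_6 = Round(s_5, k_5) = 0xAD8852
s_7 = Round(s_6, k_6) = 0x0C19B6

0x0C19B6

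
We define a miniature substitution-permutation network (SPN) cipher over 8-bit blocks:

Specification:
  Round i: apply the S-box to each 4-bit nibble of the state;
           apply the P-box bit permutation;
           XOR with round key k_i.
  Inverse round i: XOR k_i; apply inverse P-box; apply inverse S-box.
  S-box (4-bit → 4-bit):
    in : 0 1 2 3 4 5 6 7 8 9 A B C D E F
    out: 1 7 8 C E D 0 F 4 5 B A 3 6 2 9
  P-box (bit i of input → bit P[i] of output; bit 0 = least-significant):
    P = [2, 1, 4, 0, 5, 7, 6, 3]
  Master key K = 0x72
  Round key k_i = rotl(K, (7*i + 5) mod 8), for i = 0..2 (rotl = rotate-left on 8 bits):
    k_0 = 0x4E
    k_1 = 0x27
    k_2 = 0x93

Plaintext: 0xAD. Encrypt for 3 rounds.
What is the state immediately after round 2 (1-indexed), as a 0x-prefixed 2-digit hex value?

s_0 = plaintext = 0xAD
s_1 = Round(s_0, k_0) = 0xF4
s_2 = Round(s_1, k_1) = 0x1C
s_3 = Round(s_2, k_2) = 0x75

0x1C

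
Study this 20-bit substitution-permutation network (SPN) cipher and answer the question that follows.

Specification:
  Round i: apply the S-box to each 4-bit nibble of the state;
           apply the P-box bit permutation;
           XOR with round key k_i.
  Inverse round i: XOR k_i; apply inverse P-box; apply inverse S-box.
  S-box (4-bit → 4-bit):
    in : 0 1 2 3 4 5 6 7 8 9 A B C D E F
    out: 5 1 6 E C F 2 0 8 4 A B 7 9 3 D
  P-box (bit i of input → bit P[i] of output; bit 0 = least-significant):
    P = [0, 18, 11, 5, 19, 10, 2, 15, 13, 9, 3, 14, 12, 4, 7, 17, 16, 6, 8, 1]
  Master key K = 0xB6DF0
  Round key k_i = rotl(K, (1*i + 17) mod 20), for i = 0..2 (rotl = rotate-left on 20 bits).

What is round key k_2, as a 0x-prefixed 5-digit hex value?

K = 0xB6DF0
k_0 = rotl(K, (1*0+17) mod 20) = rotl(K, 17) = 0x16DBE
k_1 = rotl(K, (1*1+17) mod 20) = rotl(K, 18) = 0x2DB7C
k_2 = rotl(K, (1*2+17) mod 20) = rotl(K, 19) = 0x5B6F8

0x5B6F8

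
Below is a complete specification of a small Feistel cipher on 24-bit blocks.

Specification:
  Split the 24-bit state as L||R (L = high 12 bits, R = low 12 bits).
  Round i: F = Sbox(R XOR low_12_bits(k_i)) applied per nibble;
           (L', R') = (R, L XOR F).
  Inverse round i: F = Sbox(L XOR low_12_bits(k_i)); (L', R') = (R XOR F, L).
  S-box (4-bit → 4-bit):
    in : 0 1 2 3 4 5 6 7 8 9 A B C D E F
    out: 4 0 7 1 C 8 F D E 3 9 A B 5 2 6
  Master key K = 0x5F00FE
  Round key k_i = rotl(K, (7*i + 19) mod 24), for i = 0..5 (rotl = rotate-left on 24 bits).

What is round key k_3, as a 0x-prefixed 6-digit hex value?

K = 0x5F00FE
k_0 = rotl(K, (7*0+19) mod 24) = rotl(K, 19) = 0xF2F807
k_1 = rotl(K, (7*1+19) mod 24) = rotl(K, 2) = 0x7C03F9
k_2 = rotl(K, (7*2+19) mod 24) = rotl(K, 9) = 0x01FCBE
k_3 = rotl(K, (7*3+19) mod 24) = rotl(K, 16) = 0xFE5F00

0xFE5F00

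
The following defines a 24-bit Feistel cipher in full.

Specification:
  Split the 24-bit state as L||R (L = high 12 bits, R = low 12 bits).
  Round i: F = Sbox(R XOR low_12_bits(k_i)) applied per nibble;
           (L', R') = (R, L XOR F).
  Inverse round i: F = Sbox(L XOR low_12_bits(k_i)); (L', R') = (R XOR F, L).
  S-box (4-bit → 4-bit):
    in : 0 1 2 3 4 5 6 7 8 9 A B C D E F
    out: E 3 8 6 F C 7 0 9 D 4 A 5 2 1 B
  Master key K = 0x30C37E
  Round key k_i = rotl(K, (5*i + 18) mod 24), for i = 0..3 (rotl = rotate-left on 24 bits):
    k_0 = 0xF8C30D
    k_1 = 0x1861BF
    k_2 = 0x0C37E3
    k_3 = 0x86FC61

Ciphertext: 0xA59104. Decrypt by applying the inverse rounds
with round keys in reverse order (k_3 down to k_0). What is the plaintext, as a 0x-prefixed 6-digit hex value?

s_0 = ciphertext = 0xA59104
s_1 = InvRound(s_0, k_3) = 0x66DA59
s_2 = InvRound(s_1, k_2) = 0x9C866D
s_3 = InvRound(s_2, k_1) = 0xF6D9C8
s_4 = InvRound(s_3, k_0) = 0xCB6F6D

0xCB6F6D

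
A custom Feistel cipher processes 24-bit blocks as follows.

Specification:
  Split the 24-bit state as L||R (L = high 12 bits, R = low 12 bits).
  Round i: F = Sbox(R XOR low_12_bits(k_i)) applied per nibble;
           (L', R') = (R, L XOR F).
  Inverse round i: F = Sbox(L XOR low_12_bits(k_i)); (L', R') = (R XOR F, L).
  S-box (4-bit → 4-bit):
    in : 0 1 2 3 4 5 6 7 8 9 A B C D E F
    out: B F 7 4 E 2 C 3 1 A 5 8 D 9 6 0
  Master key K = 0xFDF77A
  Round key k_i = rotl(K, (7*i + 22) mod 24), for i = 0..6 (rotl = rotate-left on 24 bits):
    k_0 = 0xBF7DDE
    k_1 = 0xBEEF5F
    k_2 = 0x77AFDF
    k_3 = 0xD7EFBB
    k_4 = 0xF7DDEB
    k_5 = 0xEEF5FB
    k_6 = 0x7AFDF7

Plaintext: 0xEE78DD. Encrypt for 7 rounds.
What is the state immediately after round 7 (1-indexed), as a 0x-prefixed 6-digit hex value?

0xA78C26

s_0 = plaintext = 0xEE78DD
s_1 = Round(s_0, k_0) = 0x8DDC53
s_2 = Round(s_1, k_1) = 0xC53C60
s_3 = Round(s_2, k_2) = 0xC608D3
s_4 = Round(s_3, k_3) = 0x8D3FA1
s_5 = Round(s_4, k_4) = 0xFA1F36
s_6 = Round(s_5, k_5) = 0xF36A78
s_7 = Round(s_6, k_6) = 0xA78C26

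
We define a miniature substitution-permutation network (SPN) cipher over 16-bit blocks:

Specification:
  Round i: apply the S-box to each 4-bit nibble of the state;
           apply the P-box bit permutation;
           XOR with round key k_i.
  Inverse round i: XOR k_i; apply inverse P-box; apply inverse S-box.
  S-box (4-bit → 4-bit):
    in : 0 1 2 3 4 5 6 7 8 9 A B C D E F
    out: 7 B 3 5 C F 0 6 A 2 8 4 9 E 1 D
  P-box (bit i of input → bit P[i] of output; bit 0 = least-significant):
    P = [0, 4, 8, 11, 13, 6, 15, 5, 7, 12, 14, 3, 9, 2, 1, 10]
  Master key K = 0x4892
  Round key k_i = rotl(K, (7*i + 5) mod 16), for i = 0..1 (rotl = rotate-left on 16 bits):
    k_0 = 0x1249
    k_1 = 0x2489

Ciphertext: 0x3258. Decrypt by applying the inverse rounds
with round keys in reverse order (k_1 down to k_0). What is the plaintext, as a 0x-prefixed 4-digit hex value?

s_0 = ciphertext = 0x3258
s_1 = InvRound(s_0, k_1) = 0xC292
s_2 = InvRound(s_1, k_0) = 0xB572

0xB572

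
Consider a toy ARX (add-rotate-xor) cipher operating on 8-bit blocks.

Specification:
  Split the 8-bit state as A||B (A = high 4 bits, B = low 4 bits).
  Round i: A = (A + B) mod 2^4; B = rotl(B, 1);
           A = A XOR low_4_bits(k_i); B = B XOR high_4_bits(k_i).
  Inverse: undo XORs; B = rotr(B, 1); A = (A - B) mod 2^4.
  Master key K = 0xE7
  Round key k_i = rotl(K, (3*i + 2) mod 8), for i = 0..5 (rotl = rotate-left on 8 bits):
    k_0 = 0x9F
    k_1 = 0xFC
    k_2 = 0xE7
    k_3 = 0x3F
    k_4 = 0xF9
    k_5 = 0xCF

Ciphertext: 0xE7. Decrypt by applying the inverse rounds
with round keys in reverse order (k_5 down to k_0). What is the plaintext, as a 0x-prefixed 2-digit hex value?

0x9C

s_0 = ciphertext = 0xE7
s_1 = InvRound(s_0, k_5) = 0x4D
s_2 = InvRound(s_1, k_4) = 0xC1
s_3 = InvRound(s_2, k_3) = 0x21
s_4 = InvRound(s_3, k_2) = 0x6F
s_5 = InvRound(s_4, k_1) = 0xA0
s_6 = InvRound(s_5, k_0) = 0x9C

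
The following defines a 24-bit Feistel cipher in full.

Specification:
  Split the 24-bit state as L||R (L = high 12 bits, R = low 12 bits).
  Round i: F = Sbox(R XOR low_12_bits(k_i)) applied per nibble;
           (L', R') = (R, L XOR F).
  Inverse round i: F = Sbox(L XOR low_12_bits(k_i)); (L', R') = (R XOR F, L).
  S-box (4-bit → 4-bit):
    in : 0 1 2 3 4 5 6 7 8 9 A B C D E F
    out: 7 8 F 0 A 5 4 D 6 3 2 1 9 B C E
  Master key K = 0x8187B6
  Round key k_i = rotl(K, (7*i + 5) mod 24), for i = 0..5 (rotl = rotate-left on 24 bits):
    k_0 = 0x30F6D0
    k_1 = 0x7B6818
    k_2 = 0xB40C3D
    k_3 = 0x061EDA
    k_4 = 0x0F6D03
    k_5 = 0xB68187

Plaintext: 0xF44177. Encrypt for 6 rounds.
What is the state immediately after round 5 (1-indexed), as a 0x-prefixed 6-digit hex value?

s_0 = plaintext = 0xF44177
s_1 = Round(s_0, k_0) = 0x177269
s_2 = Round(s_1, k_1) = 0x2693AF
s_3 = Round(s_2, k_2) = 0x3AFC56
s_4 = Round(s_3, k_3) = 0xC56CC6
s_5 = Round(s_4, k_4) = 0xCC64C3
s_6 = Round(s_5, k_5) = 0x4C396C

0xCC64C3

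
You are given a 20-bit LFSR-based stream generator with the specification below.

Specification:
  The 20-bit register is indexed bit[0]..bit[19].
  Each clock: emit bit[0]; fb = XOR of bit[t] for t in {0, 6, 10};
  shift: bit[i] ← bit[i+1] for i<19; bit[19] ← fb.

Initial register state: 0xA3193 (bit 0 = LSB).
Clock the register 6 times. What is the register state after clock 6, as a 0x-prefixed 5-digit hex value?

reg_0 = 0xA3193
clock 1: out=1, reg = 0xD18C9
clock 2: out=1, reg = 0x68C64
clock 3: out=0, reg = 0x34632
clock 4: out=0, reg = 0x9A319
clock 5: out=1, reg = 0xCD18C
clock 6: out=0, reg = 0x668C6

0x668C6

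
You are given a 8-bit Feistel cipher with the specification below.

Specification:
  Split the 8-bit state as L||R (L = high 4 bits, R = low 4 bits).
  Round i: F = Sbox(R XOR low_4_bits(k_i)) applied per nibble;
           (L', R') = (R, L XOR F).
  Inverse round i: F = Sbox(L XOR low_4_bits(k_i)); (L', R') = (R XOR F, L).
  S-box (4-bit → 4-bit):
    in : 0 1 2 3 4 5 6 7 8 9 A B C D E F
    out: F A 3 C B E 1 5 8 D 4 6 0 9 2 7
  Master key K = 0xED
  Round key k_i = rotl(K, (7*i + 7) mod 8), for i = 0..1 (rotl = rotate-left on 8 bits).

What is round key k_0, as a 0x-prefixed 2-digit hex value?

K = 0xED
k_0 = rotl(K, (7*0+7) mod 8) = rotl(K, 7) = 0xF6

0xF6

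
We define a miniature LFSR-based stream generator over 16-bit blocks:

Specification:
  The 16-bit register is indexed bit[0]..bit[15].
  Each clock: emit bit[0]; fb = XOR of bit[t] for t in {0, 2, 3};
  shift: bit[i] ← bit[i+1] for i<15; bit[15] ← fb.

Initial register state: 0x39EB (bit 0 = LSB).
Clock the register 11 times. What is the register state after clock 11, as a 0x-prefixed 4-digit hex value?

0x1587

reg_0 = 0x39EB
clock 1: out=1, reg = 0x1CF5
clock 2: out=1, reg = 0x0E7A
clock 3: out=0, reg = 0x873D
clock 4: out=1, reg = 0xC39E
clock 5: out=0, reg = 0x61CF
clock 6: out=1, reg = 0xB0E7
clock 7: out=1, reg = 0x5873
clock 8: out=1, reg = 0xAC39
clock 9: out=1, reg = 0x561C
clock 10: out=0, reg = 0x2B0E
clock 11: out=0, reg = 0x1587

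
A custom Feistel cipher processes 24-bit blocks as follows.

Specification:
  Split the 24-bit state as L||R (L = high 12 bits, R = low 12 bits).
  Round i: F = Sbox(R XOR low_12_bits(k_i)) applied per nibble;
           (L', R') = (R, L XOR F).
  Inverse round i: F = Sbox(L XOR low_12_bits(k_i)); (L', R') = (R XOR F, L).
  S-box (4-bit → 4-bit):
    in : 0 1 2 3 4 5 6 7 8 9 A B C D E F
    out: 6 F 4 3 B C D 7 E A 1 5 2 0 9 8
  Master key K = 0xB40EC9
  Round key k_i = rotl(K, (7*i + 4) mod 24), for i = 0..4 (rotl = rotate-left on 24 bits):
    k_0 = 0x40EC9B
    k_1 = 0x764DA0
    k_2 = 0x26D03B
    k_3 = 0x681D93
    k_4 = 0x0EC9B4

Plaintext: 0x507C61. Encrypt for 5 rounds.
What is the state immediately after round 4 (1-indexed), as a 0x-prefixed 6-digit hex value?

0xF711B8

s_0 = plaintext = 0x507C61
s_1 = Round(s_0, k_0) = 0xC61386
s_2 = Round(s_1, k_1) = 0x38652C
s_3 = Round(s_2, k_2) = 0x52CF71
s_4 = Round(s_3, k_3) = 0xF711B8
s_5 = Round(s_4, k_4) = 0x1B8113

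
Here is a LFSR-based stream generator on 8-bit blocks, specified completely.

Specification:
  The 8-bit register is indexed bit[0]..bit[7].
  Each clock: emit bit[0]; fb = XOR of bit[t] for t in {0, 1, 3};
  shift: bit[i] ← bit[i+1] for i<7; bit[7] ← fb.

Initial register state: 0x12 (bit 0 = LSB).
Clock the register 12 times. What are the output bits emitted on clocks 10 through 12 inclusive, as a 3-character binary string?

reg_0 = 0x12
clock 1: out=0, reg = 0x89
clock 2: out=1, reg = 0x44
clock 3: out=0, reg = 0x22
clock 4: out=0, reg = 0x91
clock 5: out=1, reg = 0xC8
clock 6: out=0, reg = 0xE4
clock 7: out=0, reg = 0x72
clock 8: out=0, reg = 0xB9
clock 9: out=1, reg = 0x5C
clock 10: out=0, reg = 0xAE
clock 11: out=0, reg = 0x57
clock 12: out=1, reg = 0x2B

001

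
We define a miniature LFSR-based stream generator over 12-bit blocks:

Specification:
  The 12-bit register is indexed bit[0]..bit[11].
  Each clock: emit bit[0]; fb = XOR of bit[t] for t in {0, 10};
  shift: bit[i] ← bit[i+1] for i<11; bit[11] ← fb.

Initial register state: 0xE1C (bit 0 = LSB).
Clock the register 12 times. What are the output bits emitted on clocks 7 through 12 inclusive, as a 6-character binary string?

000111

reg_0 = 0xE1C
clock 1: out=0, reg = 0xF0E
clock 2: out=0, reg = 0xF87
clock 3: out=1, reg = 0x7C3
clock 4: out=1, reg = 0x3E1
clock 5: out=1, reg = 0x9F0
clock 6: out=0, reg = 0x4F8
clock 7: out=0, reg = 0xA7C
clock 8: out=0, reg = 0x53E
clock 9: out=0, reg = 0xA9F
clock 10: out=1, reg = 0xD4F
clock 11: out=1, reg = 0x6A7
clock 12: out=1, reg = 0x353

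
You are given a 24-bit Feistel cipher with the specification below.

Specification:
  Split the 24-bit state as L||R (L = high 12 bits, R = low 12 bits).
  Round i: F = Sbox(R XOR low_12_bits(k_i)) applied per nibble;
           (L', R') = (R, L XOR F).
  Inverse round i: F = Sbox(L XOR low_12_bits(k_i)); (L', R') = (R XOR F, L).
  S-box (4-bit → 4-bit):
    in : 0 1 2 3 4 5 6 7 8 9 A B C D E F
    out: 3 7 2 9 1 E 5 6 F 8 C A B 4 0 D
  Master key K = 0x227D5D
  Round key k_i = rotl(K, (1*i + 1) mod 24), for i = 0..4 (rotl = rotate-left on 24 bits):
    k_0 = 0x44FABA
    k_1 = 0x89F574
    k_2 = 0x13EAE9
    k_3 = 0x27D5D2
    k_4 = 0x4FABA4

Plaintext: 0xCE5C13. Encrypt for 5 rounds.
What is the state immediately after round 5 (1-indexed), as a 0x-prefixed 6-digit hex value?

s_0 = plaintext = 0xCE5C13
s_1 = Round(s_0, k_0) = 0xC1392D
s_2 = Round(s_1, k_1) = 0x92D7FB
s_3 = Round(s_2, k_2) = 0x7FBD5F
s_4 = Round(s_3, k_3) = 0xD5F80F
s_5 = Round(s_4, k_4) = 0x80F495

0x80F495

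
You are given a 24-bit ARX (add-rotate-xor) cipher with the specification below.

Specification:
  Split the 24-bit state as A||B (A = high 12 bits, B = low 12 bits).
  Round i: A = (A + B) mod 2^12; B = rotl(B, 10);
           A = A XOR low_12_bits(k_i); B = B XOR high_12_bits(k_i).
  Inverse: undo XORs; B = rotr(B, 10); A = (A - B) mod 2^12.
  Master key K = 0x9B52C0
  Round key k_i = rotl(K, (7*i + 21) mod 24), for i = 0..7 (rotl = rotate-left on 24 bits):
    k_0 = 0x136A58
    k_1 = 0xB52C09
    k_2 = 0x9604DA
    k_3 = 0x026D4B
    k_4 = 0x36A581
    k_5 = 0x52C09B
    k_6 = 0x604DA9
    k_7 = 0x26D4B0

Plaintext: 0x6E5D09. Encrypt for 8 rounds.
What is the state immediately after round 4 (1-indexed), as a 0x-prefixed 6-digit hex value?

0x4B0DD2

s_0 = plaintext = 0x6E5D09
s_1 = Round(s_0, k_0) = 0x9B6674
s_2 = Round(s_1, k_1) = 0xC23ACF
s_3 = Round(s_2, k_2) = 0x2287D3
s_4 = Round(s_3, k_3) = 0x4B0DD2
s_5 = Round(s_4, k_4) = 0x70381E
s_6 = Round(s_5, k_5) = 0xFBAF2B
s_7 = Round(s_6, k_6) = 0x34C9CE
s_8 = Round(s_7, k_7) = 0x9AA81E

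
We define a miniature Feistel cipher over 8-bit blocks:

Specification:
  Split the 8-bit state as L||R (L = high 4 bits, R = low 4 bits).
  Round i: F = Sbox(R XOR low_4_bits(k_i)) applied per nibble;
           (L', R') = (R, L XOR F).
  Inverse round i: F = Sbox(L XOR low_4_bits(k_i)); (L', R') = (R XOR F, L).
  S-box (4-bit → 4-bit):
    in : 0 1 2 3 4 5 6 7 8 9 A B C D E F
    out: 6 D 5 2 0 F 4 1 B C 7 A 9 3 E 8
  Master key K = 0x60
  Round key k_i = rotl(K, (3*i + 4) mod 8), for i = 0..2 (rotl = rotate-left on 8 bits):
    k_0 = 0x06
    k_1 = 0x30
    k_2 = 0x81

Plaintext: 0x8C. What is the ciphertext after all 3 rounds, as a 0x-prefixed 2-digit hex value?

s_0 = plaintext = 0x8C
s_1 = Round(s_0, k_0) = 0xCF
s_2 = Round(s_1, k_1) = 0xF4
s_3 = Round(s_2, k_2) = 0x40

0x40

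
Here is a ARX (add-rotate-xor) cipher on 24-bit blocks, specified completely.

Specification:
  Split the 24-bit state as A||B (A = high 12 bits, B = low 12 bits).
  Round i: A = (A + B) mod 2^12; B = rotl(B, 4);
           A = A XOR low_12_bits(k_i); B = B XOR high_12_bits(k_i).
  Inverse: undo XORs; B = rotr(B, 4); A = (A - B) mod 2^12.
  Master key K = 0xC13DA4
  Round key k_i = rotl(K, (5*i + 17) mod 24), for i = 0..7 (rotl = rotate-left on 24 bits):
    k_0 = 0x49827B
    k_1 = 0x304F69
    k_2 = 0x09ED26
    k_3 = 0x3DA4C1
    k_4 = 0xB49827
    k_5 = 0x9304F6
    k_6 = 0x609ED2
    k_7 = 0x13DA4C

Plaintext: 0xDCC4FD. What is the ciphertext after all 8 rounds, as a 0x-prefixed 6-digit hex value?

0x7CEE14

s_0 = plaintext = 0xDCC4FD
s_1 = Round(s_0, k_0) = 0x0B2B4C
s_2 = Round(s_1, k_1) = 0x4977CF
s_3 = Round(s_2, k_2) = 0x140C69
s_4 = Round(s_3, k_3) = 0x968546
s_5 = Round(s_4, k_4) = 0x689F2C
s_6 = Round(s_5, k_5) = 0x143BFF
s_7 = Round(s_6, k_6) = 0x3909F2
s_8 = Round(s_7, k_7) = 0x7CEE14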